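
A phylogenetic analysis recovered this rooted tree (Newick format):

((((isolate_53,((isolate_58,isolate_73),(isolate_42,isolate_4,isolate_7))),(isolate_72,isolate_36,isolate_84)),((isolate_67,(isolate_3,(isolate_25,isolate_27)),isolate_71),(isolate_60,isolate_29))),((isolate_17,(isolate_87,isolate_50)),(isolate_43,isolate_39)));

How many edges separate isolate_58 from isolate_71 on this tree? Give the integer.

8

The MRCA of isolate_58 and isolate_71 is the node subtending (((isolate_53,((isolate_58,isolate_73),(isolate_42,isolate_4,isolate_7))),(isolate_72,isolate_36,isolate_84)),((isolate_67,(isolate_3,(isolate_25,isolate_27)),isolate_71),(isolate_60,isolate_29))).
From isolate_58 up to that node: 5 branches. From isolate_71 up to the same node: 3 branches. Total: 5 + 3 = 8.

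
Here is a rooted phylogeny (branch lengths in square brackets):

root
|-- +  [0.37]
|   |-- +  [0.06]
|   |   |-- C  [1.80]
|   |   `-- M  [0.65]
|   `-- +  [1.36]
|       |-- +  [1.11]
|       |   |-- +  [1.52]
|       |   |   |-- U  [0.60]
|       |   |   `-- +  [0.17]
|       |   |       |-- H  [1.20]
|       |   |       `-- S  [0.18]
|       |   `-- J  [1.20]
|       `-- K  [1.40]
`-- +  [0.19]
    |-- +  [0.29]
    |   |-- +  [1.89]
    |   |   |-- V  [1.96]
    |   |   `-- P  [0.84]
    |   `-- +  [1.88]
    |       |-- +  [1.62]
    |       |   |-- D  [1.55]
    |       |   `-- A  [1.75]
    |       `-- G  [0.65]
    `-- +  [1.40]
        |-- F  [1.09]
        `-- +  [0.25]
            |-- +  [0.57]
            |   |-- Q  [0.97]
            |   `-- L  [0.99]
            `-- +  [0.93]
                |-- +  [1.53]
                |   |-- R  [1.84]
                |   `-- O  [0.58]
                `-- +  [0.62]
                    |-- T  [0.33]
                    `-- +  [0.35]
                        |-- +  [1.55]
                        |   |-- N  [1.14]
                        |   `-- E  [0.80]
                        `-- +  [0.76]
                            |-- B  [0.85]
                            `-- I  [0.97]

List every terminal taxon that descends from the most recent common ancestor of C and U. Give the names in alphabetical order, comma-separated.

C, H, J, K, M, S, U

Tracing C: it sits inside (C,M).
Tracing U: it sits inside (U,(H,S)).
The smallest clade enclosing both is ((C,M),(((U,(H,S)),J),K)); the answer is its 7 terminal taxa in alphabetical order.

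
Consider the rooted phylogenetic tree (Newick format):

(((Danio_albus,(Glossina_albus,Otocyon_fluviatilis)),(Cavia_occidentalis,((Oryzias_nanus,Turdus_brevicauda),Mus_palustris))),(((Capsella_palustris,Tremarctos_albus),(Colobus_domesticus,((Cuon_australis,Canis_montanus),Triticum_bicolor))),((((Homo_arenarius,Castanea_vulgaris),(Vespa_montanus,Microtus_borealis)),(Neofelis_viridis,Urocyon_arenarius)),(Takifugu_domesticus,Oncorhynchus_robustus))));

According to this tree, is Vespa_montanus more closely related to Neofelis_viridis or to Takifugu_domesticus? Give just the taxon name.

The MRCA of Vespa_montanus and Neofelis_viridis subtends (((Homo_arenarius,Castanea_vulgaris),(Vespa_montanus,Microtus_borealis)),(Neofelis_viridis,Urocyon_arenarius)) (6 taxa).
The MRCA of Vespa_montanus and Takifugu_domesticus subtends ((((Homo_arenarius,Castanea_vulgaris),(Vespa_montanus,Microtus_borealis)),(Neofelis_viridis,Urocyon_arenarius)),(Takifugu_domesticus,Oncorhynchus_robustus)) (8 taxa).
The first is nested inside the second, so Vespa_montanus shares a more recent common ancestor with Neofelis_viridis.

Neofelis_viridis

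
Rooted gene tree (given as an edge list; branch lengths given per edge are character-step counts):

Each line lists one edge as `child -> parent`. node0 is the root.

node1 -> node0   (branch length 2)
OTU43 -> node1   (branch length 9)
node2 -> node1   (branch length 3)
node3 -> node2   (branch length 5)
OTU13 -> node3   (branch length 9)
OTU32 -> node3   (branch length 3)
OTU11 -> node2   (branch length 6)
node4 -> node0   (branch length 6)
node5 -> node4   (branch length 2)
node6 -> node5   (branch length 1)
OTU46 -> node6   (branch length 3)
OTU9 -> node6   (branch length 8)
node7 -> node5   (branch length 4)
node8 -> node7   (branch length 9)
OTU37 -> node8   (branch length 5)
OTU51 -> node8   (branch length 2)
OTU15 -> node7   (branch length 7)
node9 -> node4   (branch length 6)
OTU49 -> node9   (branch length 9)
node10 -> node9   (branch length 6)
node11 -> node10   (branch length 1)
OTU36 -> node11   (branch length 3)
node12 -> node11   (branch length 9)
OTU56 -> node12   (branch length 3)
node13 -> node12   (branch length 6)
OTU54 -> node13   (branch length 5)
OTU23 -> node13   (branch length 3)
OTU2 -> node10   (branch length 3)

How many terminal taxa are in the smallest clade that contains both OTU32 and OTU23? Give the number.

The MRCA of OTU32 and OTU23 is the root, so the clade is the entire tree.
That clade contains 15 terminal taxa: OTU11, OTU13, OTU15, OTU2, OTU23, OTU32, OTU36, OTU37, OTU43, OTU46, OTU49, OTU51, OTU54, OTU56, OTU9.

15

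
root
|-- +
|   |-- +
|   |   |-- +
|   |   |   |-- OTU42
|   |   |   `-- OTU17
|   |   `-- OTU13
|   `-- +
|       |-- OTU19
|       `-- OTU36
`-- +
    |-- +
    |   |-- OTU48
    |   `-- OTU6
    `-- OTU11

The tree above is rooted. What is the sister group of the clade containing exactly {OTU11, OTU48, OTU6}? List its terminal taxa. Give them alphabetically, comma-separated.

OTU13, OTU17, OTU19, OTU36, OTU42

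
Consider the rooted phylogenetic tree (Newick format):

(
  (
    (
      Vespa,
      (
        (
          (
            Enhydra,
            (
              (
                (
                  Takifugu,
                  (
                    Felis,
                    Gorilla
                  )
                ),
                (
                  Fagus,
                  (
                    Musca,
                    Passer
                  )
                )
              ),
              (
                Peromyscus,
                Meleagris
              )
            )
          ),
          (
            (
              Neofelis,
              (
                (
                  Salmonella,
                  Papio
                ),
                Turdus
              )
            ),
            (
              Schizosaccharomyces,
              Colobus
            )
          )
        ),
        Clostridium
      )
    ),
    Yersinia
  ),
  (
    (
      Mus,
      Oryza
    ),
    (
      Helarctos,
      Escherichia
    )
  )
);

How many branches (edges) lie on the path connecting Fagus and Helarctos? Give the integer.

12

The MRCA of Fagus and Helarctos is the root of the tree.
From Fagus up to that node: 9 branches. From Helarctos up to the same node: 3 branches. Total: 9 + 3 = 12.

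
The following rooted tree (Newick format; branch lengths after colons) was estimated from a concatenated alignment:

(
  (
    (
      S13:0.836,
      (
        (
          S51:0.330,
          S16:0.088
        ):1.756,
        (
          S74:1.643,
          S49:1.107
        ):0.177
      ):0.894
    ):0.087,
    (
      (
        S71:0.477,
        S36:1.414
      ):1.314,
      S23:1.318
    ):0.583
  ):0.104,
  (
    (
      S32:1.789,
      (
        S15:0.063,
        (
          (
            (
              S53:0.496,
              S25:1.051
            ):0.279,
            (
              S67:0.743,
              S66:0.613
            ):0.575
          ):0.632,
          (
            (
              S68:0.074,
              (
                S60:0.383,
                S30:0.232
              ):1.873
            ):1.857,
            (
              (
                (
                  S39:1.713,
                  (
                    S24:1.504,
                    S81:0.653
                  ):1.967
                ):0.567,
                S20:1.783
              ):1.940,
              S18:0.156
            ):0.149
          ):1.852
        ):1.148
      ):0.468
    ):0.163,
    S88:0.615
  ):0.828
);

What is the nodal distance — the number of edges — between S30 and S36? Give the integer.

12

The MRCA of S30 and S36 is the root of the tree.
From S30 up to that node: 8 branches. From S36 up to the same node: 4 branches. Total: 8 + 4 = 12.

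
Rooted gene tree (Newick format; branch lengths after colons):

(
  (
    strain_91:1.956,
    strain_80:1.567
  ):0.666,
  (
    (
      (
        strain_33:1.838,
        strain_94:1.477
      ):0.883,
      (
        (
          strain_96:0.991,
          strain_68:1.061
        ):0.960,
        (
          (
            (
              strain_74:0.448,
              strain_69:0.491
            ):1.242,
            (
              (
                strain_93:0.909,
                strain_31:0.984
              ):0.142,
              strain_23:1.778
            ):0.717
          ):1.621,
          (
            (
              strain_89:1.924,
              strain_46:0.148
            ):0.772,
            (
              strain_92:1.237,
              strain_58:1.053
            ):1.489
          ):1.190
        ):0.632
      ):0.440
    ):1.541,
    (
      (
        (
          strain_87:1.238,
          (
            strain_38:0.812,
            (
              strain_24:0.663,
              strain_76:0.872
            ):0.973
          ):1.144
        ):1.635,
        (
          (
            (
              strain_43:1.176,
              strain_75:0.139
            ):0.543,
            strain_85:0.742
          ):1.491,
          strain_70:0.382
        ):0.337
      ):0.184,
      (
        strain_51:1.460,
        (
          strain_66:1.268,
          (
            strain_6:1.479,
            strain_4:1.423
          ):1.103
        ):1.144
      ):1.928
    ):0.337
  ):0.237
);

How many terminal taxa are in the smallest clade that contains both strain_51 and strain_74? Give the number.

The MRCA of strain_51 and strain_74 is the node subtending (((strain_33,strain_94),((strain_96,strain_68),(((strain_74,strain_69),((strain_93,strain_31),strain_23)),((strain_89,strain_46),(strain_92,strain_58))))),(((strain_87,(strain_38,(strain_24,strain_76))),(((strain_43,strain_75),strain_85),strain_70)),(strain_51,(strain_66,(strain_6,strain_4))))).
That clade contains 25 terminal taxa: strain_23, strain_24, strain_31, strain_33, strain_38, strain_4, strain_43, strain_46, strain_51, strain_58, strain_6, strain_66, strain_68, strain_69, strain_70, strain_74, strain_75, strain_76, strain_85, strain_87, strain_89, strain_92, strain_93, strain_94, strain_96.

25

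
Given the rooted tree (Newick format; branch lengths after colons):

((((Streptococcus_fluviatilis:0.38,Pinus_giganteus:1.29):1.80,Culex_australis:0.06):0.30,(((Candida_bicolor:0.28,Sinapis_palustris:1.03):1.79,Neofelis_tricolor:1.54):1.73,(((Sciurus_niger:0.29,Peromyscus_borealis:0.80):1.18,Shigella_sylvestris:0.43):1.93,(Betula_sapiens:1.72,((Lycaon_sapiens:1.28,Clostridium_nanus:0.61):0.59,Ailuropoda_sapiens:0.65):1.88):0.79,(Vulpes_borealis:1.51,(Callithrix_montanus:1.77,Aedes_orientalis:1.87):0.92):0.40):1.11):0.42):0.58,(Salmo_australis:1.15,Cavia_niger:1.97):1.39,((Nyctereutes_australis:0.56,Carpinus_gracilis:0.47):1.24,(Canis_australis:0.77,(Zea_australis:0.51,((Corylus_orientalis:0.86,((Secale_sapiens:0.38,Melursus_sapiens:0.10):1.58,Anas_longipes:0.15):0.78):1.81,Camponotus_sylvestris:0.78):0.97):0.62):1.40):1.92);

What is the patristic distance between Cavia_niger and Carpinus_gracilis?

The path runs Cavia_niger → … → MRCA → … → Carpinus_gracilis; the MRCA is the root of the tree.
Branch lengths along that path: 1.97 + 1.39 + 1.92 + 1.24 + 0.47 = 6.99.

6.99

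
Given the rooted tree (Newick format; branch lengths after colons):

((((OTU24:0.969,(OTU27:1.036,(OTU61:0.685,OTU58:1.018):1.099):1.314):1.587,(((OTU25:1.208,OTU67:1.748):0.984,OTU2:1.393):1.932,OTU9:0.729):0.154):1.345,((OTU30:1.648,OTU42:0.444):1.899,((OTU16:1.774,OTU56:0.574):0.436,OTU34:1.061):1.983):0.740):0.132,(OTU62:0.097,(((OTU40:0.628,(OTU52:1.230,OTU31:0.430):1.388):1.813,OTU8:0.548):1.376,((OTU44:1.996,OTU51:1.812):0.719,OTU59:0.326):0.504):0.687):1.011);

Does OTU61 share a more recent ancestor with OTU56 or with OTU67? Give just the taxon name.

OTU67

The MRCA of OTU61 and OTU67 subtends ((OTU24,(OTU27,(OTU61,OTU58))),(((OTU25,OTU67),OTU2),OTU9)) (8 taxa).
The MRCA of OTU61 and OTU56 subtends (((OTU24,(OTU27,(OTU61,OTU58))),(((OTU25,OTU67),OTU2),OTU9)),((OTU30,OTU42),((OTU16,OTU56),OTU34))) (13 taxa).
The first is nested inside the second, so OTU61 shares a more recent common ancestor with OTU67.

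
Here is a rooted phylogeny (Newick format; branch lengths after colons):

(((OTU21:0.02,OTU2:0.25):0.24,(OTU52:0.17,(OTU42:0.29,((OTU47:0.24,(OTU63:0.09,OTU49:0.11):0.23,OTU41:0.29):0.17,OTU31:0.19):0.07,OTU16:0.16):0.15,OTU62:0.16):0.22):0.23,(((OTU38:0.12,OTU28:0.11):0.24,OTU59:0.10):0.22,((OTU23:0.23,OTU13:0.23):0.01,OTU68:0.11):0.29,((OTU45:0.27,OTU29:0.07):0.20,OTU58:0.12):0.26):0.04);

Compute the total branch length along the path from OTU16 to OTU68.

The path runs OTU16 → … → MRCA → … → OTU68; the MRCA is the root of the tree.
Branch lengths along that path: 0.16 + 0.15 + 0.22 + 0.23 + 0.04 + 0.29 + 0.11 = 1.20.

1.20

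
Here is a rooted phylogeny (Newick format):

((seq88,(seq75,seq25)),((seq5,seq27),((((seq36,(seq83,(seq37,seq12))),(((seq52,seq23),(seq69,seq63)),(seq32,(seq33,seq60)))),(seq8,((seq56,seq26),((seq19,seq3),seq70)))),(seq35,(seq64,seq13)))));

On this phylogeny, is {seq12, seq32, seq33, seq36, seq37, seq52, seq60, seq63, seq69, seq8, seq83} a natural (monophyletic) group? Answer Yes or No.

No

The MRCA of the listed taxa subtends (((seq36,(seq83,(seq37,seq12))),(((seq52,seq23),(seq69,seq63)),(seq32,(seq33,seq60)))),(seq8,((seq56,seq26),((seq19,seq3),seq70)))).
That clade also contains seq19, seq23, seq26, seq3, seq56, seq70, which are not in the proposed group, so the group is not monophyletic.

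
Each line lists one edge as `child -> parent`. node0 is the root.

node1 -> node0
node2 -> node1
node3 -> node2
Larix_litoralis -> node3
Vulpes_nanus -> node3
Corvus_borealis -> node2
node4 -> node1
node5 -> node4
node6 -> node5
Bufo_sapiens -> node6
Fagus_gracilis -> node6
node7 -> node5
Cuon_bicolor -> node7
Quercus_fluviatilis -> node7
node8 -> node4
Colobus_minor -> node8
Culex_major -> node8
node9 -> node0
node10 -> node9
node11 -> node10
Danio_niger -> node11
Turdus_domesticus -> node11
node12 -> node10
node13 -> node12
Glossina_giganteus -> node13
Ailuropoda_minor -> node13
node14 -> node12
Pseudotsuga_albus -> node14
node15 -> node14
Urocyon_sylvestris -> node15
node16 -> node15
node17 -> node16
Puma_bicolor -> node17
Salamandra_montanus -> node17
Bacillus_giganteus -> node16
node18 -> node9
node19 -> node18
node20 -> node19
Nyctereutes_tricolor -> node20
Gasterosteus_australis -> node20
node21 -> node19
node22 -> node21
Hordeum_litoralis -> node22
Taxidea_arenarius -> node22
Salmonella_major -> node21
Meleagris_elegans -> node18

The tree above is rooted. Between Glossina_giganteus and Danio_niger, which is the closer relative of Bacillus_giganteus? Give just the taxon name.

The MRCA of Bacillus_giganteus and Glossina_giganteus subtends ((Glossina_giganteus,Ailuropoda_minor),(Pseudotsuga_albus,(Urocyon_sylvestris,((Puma_bicolor,Salamandra_montanus),Bacillus_giganteus)))) (7 taxa).
The MRCA of Bacillus_giganteus and Danio_niger subtends ((Danio_niger,Turdus_domesticus),((Glossina_giganteus,Ailuropoda_minor),(Pseudotsuga_albus,(Urocyon_sylvestris,((Puma_bicolor,Salamandra_montanus),Bacillus_giganteus))))) (9 taxa).
The first is nested inside the second, so Bacillus_giganteus shares a more recent common ancestor with Glossina_giganteus.

Glossina_giganteus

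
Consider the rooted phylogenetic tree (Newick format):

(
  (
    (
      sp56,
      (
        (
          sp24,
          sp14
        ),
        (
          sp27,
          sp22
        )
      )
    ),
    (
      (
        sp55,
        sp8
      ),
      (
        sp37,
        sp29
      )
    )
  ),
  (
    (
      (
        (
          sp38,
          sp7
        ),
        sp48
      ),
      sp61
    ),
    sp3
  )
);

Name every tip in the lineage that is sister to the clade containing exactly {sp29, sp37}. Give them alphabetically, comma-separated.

sp55, sp8

The clade containing exactly {sp29, sp37} attaches to the tree at the node subtending ((sp55,sp8),(sp37,sp29)).
The other lineage descending from that same node — the sister group — is (sp55,sp8); its 2 tips in alphabetical order are the answer.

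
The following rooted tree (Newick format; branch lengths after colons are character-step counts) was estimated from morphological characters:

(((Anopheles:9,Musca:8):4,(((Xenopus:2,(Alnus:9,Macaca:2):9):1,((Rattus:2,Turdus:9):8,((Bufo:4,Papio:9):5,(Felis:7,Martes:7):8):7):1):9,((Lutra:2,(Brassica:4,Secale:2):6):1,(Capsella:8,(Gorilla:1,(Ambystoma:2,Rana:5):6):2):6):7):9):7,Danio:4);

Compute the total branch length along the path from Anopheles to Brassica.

40

The path runs Anopheles → … → MRCA → … → Brassica; the MRCA is the node subtending ((Anopheles,Musca),(((Xenopus,(Alnus,Macaca)),((Rattus,Turdus),((Bufo,Papio),(Felis,Martes)))),((Lutra,(Brassica,Secale)),(Capsella,(Gorilla,(Ambystoma,Rana)))))).
Branch lengths along that path: 9 + 4 + 9 + 7 + 1 + 6 + 4 = 40.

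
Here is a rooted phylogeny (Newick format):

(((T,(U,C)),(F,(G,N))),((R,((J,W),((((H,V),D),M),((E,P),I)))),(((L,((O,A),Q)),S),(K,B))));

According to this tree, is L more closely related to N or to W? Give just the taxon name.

W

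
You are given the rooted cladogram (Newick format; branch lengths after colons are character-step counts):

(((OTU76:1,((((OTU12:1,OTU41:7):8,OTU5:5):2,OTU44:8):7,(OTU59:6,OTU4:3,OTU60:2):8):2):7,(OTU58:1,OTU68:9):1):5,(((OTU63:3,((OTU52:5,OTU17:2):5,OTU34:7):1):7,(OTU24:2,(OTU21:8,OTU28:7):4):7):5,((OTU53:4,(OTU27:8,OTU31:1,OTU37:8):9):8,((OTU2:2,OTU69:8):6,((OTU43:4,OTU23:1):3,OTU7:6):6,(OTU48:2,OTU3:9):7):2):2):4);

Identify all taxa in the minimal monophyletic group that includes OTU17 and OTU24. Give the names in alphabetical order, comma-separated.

OTU17, OTU21, OTU24, OTU28, OTU34, OTU52, OTU63

Tracing OTU17: it sits inside (OTU52,OTU17).
Tracing OTU24: it sits inside (OTU24,(OTU21,OTU28)).
The smallest clade enclosing both is ((OTU63,((OTU52,OTU17),OTU34)),(OTU24,(OTU21,OTU28))); the answer is its 7 terminal taxa in alphabetical order.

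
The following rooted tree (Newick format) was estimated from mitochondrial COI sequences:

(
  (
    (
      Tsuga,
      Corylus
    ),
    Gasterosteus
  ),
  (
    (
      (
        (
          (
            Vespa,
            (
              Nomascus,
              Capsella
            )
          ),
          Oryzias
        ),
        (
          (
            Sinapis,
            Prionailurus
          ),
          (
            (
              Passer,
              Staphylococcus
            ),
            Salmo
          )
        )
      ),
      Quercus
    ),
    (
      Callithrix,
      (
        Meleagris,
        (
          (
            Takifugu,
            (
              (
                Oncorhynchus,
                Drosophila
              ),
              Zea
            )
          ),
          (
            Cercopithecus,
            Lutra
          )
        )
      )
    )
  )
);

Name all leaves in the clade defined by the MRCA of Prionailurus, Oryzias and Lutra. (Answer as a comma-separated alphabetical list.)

Tracing Prionailurus: it sits inside (Sinapis,Prionailurus).
Tracing Oryzias: it sits inside ((Vespa,(Nomascus,Capsella)),Oryzias).
Tracing Lutra: it sits inside (Cercopithecus,Lutra).
The smallest clade enclosing all 3 is (((((Vespa,(Nomascus,Capsella)),Oryzias),((Sinapis,Prionailurus),((Passer,Staphylococcus),Salmo))),Quercus),(Callithrix,(Meleagris,((Takifugu,((Oncorhynchus,Drosophila),Zea)),(Cercopithecus,Lutra))))); the answer is its 18 terminal taxa in alphabetical order.

Callithrix, Capsella, Cercopithecus, Drosophila, Lutra, Meleagris, Nomascus, Oncorhynchus, Oryzias, Passer, Prionailurus, Quercus, Salmo, Sinapis, Staphylococcus, Takifugu, Vespa, Zea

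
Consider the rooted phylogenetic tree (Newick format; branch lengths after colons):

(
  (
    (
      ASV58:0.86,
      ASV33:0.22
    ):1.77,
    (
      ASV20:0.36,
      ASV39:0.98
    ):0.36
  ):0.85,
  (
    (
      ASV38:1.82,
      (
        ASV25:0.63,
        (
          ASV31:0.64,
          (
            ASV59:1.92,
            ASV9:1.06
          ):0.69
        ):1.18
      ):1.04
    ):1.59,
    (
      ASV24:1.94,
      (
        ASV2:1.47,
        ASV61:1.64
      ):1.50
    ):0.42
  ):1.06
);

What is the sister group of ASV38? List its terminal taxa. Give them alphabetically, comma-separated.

ASV38 attaches to the tree at the node subtending (ASV38,(ASV25,(ASV31,(ASV59,ASV9)))).
The other lineage descending from that same node — the sister group — is (ASV25,(ASV31,(ASV59,ASV9))); its 4 tips in alphabetical order are the answer.

ASV25, ASV31, ASV59, ASV9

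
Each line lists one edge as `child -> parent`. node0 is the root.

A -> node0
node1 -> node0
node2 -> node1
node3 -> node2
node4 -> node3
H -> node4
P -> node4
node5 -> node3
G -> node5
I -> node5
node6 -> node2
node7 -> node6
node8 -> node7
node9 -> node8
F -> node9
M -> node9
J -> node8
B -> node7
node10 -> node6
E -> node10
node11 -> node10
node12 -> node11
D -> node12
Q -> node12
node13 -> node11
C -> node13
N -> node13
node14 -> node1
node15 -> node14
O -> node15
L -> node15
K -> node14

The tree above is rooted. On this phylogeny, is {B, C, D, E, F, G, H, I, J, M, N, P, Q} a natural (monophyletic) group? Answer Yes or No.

Yes

The most recent common ancestor of these taxa subtends (((H,P),(G,I)),((((F,M),J),B),(E,((D,Q),(C,N))))).
That clade has exactly 13 tips — every listed taxon and nothing else — so the group is monophyletic.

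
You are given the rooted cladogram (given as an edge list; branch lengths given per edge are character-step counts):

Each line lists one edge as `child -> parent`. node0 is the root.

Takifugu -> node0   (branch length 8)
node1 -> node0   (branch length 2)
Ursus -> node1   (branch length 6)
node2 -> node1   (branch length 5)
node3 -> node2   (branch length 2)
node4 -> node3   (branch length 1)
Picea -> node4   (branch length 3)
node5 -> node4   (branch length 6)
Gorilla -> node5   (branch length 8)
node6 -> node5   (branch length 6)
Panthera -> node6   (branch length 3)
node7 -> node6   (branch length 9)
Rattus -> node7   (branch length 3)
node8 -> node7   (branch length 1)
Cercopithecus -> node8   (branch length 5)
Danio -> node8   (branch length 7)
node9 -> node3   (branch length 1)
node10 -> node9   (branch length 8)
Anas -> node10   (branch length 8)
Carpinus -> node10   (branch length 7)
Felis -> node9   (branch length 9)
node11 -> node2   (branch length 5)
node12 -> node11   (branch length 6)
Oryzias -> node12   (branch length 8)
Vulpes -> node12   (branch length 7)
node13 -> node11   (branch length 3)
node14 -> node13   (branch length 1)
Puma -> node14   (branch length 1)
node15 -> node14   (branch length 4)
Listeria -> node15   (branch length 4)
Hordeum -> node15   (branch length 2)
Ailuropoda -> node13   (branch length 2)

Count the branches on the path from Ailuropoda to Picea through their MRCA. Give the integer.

The MRCA of Ailuropoda and Picea is the node subtending (((Picea,(Gorilla,(Panthera,(Rattus,(Cercopithecus,Danio))))),((Anas,Carpinus),Felis)),((Oryzias,Vulpes),((Puma,(Listeria,Hordeum)),Ailuropoda))).
From Ailuropoda up to that node: 3 branches. From Picea up to the same node: 3 branches. Total: 3 + 3 = 6.

6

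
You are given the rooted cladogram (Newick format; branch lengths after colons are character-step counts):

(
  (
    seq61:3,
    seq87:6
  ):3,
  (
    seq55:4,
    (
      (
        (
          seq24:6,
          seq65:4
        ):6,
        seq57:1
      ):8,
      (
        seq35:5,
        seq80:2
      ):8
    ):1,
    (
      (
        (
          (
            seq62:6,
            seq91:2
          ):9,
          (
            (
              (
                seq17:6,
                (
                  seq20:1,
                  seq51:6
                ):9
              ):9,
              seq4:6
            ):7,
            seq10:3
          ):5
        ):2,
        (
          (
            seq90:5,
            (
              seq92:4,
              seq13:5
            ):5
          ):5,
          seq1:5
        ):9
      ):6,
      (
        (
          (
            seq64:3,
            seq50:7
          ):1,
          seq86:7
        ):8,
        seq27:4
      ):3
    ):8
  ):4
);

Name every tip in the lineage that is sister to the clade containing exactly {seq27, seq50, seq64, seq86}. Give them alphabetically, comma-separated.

The clade containing exactly {seq27, seq50, seq64, seq86} attaches to the tree at the node subtending ((((seq62,seq91),(((seq17,(seq20,seq51)),seq4),seq10)),((seq90,(seq92,seq13)),seq1)),(((seq64,seq50),seq86),seq27)).
The other lineage descending from that same node — the sister group — is (((seq62,seq91),(((seq17,(seq20,seq51)),seq4),seq10)),((seq90,(seq92,seq13)),seq1)); its 11 tips in alphabetical order are the answer.

seq1, seq10, seq13, seq17, seq20, seq4, seq51, seq62, seq90, seq91, seq92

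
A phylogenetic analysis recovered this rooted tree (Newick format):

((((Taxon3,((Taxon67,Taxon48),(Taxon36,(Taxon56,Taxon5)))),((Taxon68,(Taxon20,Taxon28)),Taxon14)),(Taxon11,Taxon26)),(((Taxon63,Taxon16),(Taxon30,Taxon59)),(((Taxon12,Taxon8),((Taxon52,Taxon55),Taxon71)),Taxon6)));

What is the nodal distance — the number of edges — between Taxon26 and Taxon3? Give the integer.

The MRCA of Taxon26 and Taxon3 is the node subtending (((Taxon3,((Taxon67,Taxon48),(Taxon36,(Taxon56,Taxon5)))),((Taxon68,(Taxon20,Taxon28)),Taxon14)),(Taxon11,Taxon26)).
From Taxon26 up to that node: 2 branches. From Taxon3 up to the same node: 3 branches. Total: 2 + 3 = 5.

5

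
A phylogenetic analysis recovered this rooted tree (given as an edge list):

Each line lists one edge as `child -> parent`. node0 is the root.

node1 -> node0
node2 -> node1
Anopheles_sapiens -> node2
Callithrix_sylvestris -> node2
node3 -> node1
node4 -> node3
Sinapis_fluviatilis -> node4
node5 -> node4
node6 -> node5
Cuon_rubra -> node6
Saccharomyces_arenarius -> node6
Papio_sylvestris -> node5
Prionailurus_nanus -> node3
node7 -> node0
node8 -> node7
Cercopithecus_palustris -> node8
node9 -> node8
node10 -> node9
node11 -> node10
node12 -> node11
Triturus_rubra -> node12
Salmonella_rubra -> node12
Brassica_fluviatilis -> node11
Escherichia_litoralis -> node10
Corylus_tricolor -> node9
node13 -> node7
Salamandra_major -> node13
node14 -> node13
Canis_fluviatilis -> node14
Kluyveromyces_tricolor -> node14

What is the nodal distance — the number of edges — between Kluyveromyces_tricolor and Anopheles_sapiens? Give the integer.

The MRCA of Kluyveromyces_tricolor and Anopheles_sapiens is the root of the tree.
From Kluyveromyces_tricolor up to that node: 4 branches. From Anopheles_sapiens up to the same node: 3 branches. Total: 4 + 3 = 7.

7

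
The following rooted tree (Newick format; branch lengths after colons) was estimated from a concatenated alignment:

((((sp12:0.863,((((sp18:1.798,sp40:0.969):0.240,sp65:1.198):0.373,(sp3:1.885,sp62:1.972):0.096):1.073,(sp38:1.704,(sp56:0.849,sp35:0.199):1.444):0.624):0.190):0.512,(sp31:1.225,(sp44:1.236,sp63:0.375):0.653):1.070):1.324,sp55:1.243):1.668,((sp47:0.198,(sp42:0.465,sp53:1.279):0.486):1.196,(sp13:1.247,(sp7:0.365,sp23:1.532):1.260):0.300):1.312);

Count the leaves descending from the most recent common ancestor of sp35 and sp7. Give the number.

19

The MRCA of sp35 and sp7 is the root, so the clade is the entire tree.
That clade contains 19 terminal taxa: sp12, sp13, sp18, sp23, sp3, sp31, sp35, sp38, sp40, sp42, sp44, sp47, sp53, sp55, sp56, sp62, sp63, sp65, sp7.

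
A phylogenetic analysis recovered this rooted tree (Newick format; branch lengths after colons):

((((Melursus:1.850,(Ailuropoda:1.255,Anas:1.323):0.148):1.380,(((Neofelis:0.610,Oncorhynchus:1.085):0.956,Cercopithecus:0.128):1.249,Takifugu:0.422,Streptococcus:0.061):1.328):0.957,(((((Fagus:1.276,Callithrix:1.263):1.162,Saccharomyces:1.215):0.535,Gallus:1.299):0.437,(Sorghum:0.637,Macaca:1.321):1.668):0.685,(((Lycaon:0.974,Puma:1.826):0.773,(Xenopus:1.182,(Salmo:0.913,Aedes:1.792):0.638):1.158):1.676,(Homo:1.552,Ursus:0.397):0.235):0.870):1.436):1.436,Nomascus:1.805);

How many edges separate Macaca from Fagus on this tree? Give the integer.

6

The MRCA of Macaca and Fagus is the node subtending ((((Fagus,Callithrix),Saccharomyces),Gallus),(Sorghum,Macaca)).
From Macaca up to that node: 2 branches. From Fagus up to the same node: 4 branches. Total: 2 + 4 = 6.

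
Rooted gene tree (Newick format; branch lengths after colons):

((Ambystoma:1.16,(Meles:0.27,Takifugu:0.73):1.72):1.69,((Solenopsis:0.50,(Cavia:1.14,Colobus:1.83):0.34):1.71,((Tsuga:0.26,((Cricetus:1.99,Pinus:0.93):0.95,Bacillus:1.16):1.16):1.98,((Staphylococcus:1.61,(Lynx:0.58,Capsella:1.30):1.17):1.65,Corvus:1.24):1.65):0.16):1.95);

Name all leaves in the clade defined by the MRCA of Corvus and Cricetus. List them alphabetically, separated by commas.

Bacillus, Capsella, Corvus, Cricetus, Lynx, Pinus, Staphylococcus, Tsuga

Tracing Corvus: it sits inside ((Staphylococcus,(Lynx,Capsella)),Corvus).
Tracing Cricetus: it sits inside (Cricetus,Pinus).
The smallest clade enclosing both is ((Tsuga,((Cricetus,Pinus),Bacillus)),((Staphylococcus,(Lynx,Capsella)),Corvus)); the answer is its 8 terminal taxa in alphabetical order.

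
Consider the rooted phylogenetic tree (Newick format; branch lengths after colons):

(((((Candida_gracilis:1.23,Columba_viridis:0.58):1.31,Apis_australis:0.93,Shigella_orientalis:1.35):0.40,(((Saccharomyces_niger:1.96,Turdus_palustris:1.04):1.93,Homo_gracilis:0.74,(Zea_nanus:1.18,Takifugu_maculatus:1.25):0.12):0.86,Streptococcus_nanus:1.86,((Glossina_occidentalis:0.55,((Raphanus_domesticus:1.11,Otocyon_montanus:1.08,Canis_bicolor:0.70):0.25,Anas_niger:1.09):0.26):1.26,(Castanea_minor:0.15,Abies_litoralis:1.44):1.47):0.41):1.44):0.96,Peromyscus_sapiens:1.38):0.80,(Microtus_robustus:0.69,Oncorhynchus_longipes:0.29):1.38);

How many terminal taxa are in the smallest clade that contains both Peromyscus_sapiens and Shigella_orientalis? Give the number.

18

The MRCA of Peromyscus_sapiens and Shigella_orientalis is the node subtending ((((Candida_gracilis,Columba_viridis),Apis_australis,Shigella_orientalis),(((Saccharomyces_niger,Turdus_palustris),Homo_gracilis,(Zea_nanus,Takifugu_maculatus)),Streptococcus_nanus,((Glossina_occidentalis,((Raphanus_domesticus,Otocyon_montanus,Canis_bicolor),Anas_niger)),(Castanea_minor,Abies_litoralis)))),Peromyscus_sapiens).
That clade contains 18 terminal taxa: Abies_litoralis, Anas_niger, Apis_australis, Candida_gracilis, Canis_bicolor, Castanea_minor, Columba_viridis, Glossina_occidentalis, Homo_gracilis, Otocyon_montanus, Peromyscus_sapiens, Raphanus_domesticus, Saccharomyces_niger, Shigella_orientalis, Streptococcus_nanus, Takifugu_maculatus, Turdus_palustris, Zea_nanus.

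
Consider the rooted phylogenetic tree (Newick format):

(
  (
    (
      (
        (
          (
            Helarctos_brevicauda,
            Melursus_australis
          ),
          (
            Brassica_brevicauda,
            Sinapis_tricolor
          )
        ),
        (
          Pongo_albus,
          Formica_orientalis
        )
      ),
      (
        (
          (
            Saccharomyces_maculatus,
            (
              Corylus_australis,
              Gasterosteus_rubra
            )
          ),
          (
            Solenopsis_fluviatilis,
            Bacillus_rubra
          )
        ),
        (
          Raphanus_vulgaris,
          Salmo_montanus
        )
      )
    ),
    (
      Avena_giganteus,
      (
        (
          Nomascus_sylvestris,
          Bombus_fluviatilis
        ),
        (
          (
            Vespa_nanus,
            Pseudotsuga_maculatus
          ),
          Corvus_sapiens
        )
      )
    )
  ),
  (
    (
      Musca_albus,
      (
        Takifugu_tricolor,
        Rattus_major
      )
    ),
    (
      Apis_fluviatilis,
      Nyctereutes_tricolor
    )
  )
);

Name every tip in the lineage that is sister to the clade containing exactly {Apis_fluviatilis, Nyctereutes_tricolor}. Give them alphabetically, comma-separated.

Musca_albus, Rattus_major, Takifugu_tricolor

The clade containing exactly {Apis_fluviatilis, Nyctereutes_tricolor} attaches to the tree at the node subtending ((Musca_albus,(Takifugu_tricolor,Rattus_major)),(Apis_fluviatilis,Nyctereutes_tricolor)).
The other lineage descending from that same node — the sister group — is (Musca_albus,(Takifugu_tricolor,Rattus_major)); its 3 tips in alphabetical order are the answer.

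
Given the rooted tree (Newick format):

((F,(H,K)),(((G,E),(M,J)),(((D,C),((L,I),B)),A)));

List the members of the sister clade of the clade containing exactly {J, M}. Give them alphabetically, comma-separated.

The clade containing exactly {J, M} attaches to the tree at the node subtending ((G,E),(M,J)).
The other lineage descending from that same node — the sister group — is (G,E); its 2 tips in alphabetical order are the answer.

E, G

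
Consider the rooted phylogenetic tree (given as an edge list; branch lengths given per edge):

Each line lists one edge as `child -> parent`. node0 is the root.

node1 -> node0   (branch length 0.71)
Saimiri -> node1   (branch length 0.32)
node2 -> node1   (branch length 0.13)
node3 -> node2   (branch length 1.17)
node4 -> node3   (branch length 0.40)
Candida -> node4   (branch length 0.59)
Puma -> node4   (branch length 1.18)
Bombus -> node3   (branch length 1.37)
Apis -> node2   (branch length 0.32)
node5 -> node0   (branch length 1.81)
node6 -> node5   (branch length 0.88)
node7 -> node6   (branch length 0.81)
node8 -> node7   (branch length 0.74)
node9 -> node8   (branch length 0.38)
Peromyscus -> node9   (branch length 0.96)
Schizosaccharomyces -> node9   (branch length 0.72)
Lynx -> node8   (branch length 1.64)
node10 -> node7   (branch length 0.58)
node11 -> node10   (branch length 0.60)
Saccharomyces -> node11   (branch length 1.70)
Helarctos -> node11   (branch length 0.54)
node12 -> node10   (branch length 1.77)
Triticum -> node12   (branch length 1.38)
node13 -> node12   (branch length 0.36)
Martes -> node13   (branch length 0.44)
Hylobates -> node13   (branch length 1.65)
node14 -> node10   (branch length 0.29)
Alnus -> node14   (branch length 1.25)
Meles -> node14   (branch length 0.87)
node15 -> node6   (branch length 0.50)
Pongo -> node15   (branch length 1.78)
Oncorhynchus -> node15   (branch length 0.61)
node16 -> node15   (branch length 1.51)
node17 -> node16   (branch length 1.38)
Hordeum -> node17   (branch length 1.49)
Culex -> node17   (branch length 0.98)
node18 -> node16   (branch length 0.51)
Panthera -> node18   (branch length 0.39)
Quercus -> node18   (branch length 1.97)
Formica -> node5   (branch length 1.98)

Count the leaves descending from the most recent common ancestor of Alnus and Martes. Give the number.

The MRCA of Alnus and Martes is the node subtending ((Saccharomyces,Helarctos),(Triticum,(Martes,Hylobates)),(Alnus,Meles)).
That clade contains 7 terminal taxa: Alnus, Helarctos, Hylobates, Martes, Meles, Saccharomyces, Triticum.

7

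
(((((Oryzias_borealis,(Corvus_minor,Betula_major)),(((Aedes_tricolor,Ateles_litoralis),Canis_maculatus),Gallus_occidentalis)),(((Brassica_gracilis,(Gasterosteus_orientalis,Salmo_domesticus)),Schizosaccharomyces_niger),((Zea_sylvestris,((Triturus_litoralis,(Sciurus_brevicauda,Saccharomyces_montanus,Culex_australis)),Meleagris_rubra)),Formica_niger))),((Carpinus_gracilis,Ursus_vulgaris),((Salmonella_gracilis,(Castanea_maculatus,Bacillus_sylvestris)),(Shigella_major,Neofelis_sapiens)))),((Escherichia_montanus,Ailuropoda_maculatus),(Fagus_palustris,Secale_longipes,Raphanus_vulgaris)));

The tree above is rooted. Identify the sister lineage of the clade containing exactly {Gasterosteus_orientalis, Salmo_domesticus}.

The clade containing exactly {Gasterosteus_orientalis, Salmo_domesticus} attaches to the tree at the node subtending (Brassica_gracilis,(Gasterosteus_orientalis,Salmo_domesticus)).
The other lineage descending from that same node — the sister group — is the single tip Brassica_gracilis.

Brassica_gracilis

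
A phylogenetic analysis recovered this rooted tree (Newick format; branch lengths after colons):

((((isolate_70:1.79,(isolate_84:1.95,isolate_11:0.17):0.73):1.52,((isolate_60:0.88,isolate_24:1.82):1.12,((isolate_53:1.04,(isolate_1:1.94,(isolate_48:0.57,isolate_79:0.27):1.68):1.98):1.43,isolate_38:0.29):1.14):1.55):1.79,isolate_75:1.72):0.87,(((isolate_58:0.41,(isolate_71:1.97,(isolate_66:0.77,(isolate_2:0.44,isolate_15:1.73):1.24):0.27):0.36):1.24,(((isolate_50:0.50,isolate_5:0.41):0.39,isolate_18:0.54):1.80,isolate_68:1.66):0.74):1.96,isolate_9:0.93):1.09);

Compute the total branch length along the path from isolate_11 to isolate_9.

7.10

The path runs isolate_11 → … → MRCA → … → isolate_9; the MRCA is the root of the tree.
Branch lengths along that path: 0.17 + 0.73 + 1.52 + 1.79 + 0.87 + 1.09 + 0.93 = 7.10.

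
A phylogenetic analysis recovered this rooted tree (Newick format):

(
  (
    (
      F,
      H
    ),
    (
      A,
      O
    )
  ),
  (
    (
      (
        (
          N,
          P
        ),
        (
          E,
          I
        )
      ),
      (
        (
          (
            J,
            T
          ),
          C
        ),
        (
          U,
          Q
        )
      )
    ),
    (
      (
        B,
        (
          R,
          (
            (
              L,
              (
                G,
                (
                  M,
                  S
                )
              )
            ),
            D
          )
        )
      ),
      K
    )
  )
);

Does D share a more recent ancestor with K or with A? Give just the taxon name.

The MRCA of D and K subtends ((B,(R,((L,(G,(M,S))),D))),K) (8 taxa).
The MRCA of D and A is the root, subtending the entire tree (21 taxa).
The first is nested inside the second, so D shares a more recent common ancestor with K.

K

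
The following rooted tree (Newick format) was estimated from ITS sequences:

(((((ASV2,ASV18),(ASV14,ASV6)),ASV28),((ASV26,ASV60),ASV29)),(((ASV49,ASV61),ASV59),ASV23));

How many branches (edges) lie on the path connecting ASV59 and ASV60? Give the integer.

The MRCA of ASV59 and ASV60 is the root of the tree.
From ASV59 up to that node: 3 branches. From ASV60 up to the same node: 4 branches. Total: 3 + 4 = 7.

7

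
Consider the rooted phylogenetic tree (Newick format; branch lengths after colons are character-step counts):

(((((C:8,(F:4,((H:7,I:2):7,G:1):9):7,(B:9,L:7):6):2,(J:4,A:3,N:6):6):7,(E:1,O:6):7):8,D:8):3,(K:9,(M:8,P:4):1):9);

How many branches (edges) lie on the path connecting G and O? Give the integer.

The MRCA of G and O is the node subtending (((C,(F,((H,I),G)),(B,L)),(J,A,N)),(E,O)).
From G up to that node: 5 branches. From O up to the same node: 2 branches. Total: 5 + 2 = 7.

7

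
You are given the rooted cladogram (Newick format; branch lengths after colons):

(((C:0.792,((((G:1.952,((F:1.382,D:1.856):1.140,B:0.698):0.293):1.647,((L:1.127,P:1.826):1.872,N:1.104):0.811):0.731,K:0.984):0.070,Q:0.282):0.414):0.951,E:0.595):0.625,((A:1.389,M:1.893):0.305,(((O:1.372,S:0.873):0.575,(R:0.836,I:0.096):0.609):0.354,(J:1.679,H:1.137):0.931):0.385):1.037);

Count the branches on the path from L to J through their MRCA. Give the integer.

The MRCA of L and J is the root of the tree.
From L up to that node: 8 branches. From J up to the same node: 4 branches. Total: 8 + 4 = 12.

12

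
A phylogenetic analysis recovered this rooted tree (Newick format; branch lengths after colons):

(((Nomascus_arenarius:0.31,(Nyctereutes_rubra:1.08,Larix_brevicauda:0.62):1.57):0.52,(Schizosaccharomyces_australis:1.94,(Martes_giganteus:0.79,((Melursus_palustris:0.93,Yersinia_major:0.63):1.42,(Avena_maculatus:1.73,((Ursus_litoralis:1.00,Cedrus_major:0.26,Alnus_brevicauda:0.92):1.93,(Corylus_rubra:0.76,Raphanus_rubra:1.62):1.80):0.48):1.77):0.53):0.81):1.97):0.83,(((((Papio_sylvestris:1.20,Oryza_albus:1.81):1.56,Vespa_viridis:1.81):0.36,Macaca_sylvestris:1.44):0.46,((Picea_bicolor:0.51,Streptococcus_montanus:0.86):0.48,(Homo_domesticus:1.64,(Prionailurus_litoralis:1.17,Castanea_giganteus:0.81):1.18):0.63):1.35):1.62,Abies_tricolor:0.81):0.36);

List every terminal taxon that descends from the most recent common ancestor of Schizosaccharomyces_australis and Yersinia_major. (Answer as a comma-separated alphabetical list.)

Alnus_brevicauda, Avena_maculatus, Cedrus_major, Corylus_rubra, Martes_giganteus, Melursus_palustris, Raphanus_rubra, Schizosaccharomyces_australis, Ursus_litoralis, Yersinia_major

Tracing Schizosaccharomyces_australis: it sits inside (Schizosaccharomyces_australis,(Martes_giganteus,((Melursus_palustris,Yersinia_major),(Avena_maculatus,((Ursus_litoralis,Cedrus_major,Alnus_brevicauda),(Corylus_rubra,Raphanus_rubra)))))).
Tracing Yersinia_major: it sits inside (Melursus_palustris,Yersinia_major).
The smallest clade enclosing both is (Schizosaccharomyces_australis,(Martes_giganteus,((Melursus_palustris,Yersinia_major),(Avena_maculatus,((Ursus_litoralis,Cedrus_major,Alnus_brevicauda),(Corylus_rubra,Raphanus_rubra)))))); the answer is its 10 terminal taxa in alphabetical order.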